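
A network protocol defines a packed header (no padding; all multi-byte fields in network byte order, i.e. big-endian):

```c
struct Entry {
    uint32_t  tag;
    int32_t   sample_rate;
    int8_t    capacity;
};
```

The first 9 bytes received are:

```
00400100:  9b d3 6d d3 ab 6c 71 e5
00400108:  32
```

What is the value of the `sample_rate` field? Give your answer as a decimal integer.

`sample_rate` follows `tag` (4 bytes), so it starts at byte offset 4 and occupies 4 bytes.
Bytes at offsets 4..7: AB 6C 71 E5.
Big-endian: lowest address holds the most-significant byte.
The bytes are already most-significant first: 0xAB6C71E5.
Top bit is set, so as a signed 32-bit value this is 0xAB6C71E5 − 2^32 = -1418956315.

-1418956315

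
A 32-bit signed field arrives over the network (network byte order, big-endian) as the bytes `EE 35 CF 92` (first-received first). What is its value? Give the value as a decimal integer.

Big-endian stores the most-significant byte at the lowest address.
The bytes are already most-significant first: 0xEE35CF92.
Top bit is set, so as a signed 32-bit value this is 0xEE35CF92 − 2^32 = -298463342.

-298463342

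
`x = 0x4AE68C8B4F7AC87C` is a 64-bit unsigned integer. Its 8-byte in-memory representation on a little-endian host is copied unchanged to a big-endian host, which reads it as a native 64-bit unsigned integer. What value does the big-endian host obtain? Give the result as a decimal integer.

Stored little-endian, the bytes at ascending addresses are 7C C8 7A 4F 8B 8C E6 4A.
Read back as big-endian, the last byte is least significant, giving 0x7CC87A4F8B8CE64A.
0x7CC87A4F8B8CE64A = 8991571138107467338.

8991571138107467338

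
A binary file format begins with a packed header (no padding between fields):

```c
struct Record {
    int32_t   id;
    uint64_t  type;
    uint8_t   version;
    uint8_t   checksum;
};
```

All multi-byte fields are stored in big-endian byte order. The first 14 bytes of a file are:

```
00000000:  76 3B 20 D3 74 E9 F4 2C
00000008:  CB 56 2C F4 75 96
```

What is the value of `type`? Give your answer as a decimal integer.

8424533051200384244

`type` follows `id` (4 bytes), so it starts at byte offset 4 and occupies 8 bytes.
Bytes at offsets 4..11: 74 E9 F4 2C CB 56 2C F4.
Big-endian stores the most-significant byte at the lowest address.
The bytes are already most-significant first: 0x74E9F42CCB562CF4.
0x74E9F42CCB562CF4 = 8424533051200384244.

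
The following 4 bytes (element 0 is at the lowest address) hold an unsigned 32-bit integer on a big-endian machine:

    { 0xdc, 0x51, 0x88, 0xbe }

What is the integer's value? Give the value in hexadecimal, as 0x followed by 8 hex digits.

0xDC5188BE

Big-endian stores the most-significant byte at the lowest address.
The bytes are already most-significant first: 0xDC5188BE.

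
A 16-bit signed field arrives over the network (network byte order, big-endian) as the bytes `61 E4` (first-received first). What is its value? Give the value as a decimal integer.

In big-endian order the high byte comes first in memory.
The bytes are already most-significant first: 0x61E4.
0x61E4 = 25060.

25060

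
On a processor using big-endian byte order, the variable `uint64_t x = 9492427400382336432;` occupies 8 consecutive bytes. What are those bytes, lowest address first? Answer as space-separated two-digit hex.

83 BB E0 6D 77 F9 4D B0

9492427400382336432 in hexadecimal, padded to 64 bits, is 0x83BBE06D77F94DB0.
Split into bytes (most-significant first): 83 BB E0 6D 77 F9 4D B0.
Big-endian stores the most-significant byte at the lowest address.
So the memory order matches the most-significant-first order: 83 BB E0 6D 77 F9 4D B0.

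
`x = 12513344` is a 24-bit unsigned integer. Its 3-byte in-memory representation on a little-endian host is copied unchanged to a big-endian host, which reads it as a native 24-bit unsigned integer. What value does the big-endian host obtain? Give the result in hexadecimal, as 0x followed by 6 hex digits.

12513344 in 24-bit hexadecimal is 0xBEF040.
Stored little-endian, the bytes at ascending addresses are 40 F0 BE.
Read back as big-endian, the last byte is least significant, giving 0x40F0BE.

0x40F0BE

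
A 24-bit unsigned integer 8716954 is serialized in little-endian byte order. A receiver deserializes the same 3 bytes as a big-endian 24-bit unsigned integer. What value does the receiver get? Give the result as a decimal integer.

8716954 in 24-bit hexadecimal is 0x85029A.
Stored little-endian, the bytes at ascending addresses are 9A 02 85.
Read back as big-endian, the last byte is least significant, giving 0x9A0285.
0x9A0285 = 10093189.

10093189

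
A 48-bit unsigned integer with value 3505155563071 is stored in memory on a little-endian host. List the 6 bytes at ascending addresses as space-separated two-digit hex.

3F 5E 8D 1B 30 03

3505155563071 in hexadecimal, padded to 48 bits, is 0x03301B8D5E3F.
Split into bytes (most-significant first): 03 30 1B 8D 5E 3F.
In little-endian order the low byte comes first in memory.
So at ascending addresses the bytes are 3F 5E 8D 1B 30 03.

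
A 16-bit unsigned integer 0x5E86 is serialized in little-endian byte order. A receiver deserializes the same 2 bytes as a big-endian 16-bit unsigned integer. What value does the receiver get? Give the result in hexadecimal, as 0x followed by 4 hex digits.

0x865E

Stored little-endian, the bytes at ascending addresses are 86 5E.
Read back as big-endian, the last byte is least significant, giving 0x865E.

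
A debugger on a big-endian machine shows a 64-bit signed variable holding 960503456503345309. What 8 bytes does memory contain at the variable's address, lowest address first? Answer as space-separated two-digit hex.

0D 54 64 CE 02 6A B0 9D

960503456503345309 in hexadecimal, padded to 64 bits, is 0x0D5464CE026AB09D.
Split into bytes (most-significant first): 0D 54 64 CE 02 6A B0 9D.
Big-endian: lowest address holds the most-significant byte.
So the memory order matches the most-significant-first order: 0D 54 64 CE 02 6A B0 9D.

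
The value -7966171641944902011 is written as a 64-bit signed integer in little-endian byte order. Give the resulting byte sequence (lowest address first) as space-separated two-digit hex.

Two's complement of -7966171641944902011 in 64 bits: 7966171641944902011 = 0x6E8D86E6D9EA897B; invert → 0x9172791926157684; add 1 → 0x9172791926157685.
Split into bytes (most-significant first): 91 72 79 19 26 15 76 85.
Little-endian: lowest address holds the least-significant byte.
So at ascending addresses the bytes are 85 76 15 26 19 79 72 91.

85 76 15 26 19 79 72 91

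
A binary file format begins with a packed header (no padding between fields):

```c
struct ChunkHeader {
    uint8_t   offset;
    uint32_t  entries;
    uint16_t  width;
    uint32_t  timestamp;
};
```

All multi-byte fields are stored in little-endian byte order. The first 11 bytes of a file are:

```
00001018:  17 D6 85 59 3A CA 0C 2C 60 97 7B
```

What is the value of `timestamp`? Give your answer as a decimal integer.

2073518124

`timestamp` follows `offset` (1 B), `entries` (4 B), `width` (2 B), so it starts at offset 1 + 4 + 2 = 7 and occupies 4 bytes.
Bytes at offsets 7..10: 2C 60 97 7B.
Little-endian: lowest address holds the least-significant byte.
Reassemble most-significant byte first: 7B 97 60 2C → 0x7B97602C.
0x7B97602C = 2073518124.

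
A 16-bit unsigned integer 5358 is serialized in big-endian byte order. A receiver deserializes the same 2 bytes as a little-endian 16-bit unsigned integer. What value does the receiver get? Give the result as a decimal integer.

5358 in 16-bit hexadecimal is 0x14EE.
Stored big-endian, the bytes at ascending addresses are 14 EE.
Read back as little-endian, the first byte is least significant, giving 0xEE14.
0xEE14 = 60948.

60948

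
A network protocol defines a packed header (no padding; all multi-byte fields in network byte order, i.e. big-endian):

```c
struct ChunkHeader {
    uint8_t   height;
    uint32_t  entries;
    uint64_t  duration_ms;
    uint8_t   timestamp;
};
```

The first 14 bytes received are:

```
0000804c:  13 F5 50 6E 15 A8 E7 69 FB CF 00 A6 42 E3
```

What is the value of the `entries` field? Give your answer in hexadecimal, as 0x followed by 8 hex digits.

`entries` follows `height` (1 byte), so it starts at byte offset 1 and occupies 4 bytes.
Bytes at offsets 1..4: F5 50 6E 15.
Big-endian: lowest address holds the most-significant byte.
The bytes are already most-significant first: 0xF5506E15.

0xF5506E15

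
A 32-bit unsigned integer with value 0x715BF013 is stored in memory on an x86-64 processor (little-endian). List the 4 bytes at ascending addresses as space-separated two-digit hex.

13 F0 5B 71

Split into bytes (most-significant first): 71 5B F0 13.
In little-endian order the low byte comes first in memory.
So at ascending addresses the bytes are 13 F0 5B 71.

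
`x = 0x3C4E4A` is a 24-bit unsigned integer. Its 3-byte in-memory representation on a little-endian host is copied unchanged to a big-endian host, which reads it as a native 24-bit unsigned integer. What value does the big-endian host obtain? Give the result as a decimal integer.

Stored little-endian, the bytes at ascending addresses are 4A 4E 3C.
Read back as big-endian, the last byte is least significant, giving 0x4A4E3C.
0x4A4E3C = 4869692.

4869692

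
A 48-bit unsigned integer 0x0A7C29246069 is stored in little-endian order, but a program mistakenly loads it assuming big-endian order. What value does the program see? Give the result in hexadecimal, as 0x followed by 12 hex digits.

0x696024297C0A

Stored little-endian, the bytes at ascending addresses are 69 60 24 29 7C 0A.
Read back as big-endian, the last byte is least significant, giving 0x696024297C0A.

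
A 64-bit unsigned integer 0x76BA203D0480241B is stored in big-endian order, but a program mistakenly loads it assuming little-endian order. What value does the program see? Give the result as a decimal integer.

1955828893879417462

Stored big-endian, the bytes at ascending addresses are 76 BA 20 3D 04 80 24 1B.
Read back as little-endian, the first byte is least significant, giving 0x1B2480043D20BA76.
0x1B2480043D20BA76 = 1955828893879417462.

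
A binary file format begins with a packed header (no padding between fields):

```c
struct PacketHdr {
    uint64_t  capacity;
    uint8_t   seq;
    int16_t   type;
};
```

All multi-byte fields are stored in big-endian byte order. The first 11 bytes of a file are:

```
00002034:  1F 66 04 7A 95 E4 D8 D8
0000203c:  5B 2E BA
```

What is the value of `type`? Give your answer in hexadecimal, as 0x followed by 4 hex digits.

`type` follows `capacity` (8 B), `seq` (1 B), so it starts at offset 8 + 1 = 9 and occupies 2 bytes.
Bytes at offsets 9..10: 2E BA.
In big-endian order the high byte comes first in memory.
The bytes are already most-significant first: 0x2EBA.

0x2EBA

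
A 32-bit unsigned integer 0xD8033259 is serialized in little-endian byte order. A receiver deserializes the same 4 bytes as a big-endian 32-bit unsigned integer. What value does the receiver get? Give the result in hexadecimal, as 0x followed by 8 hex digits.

Stored little-endian, the bytes at ascending addresses are 59 32 03 D8.
Read back as big-endian, the last byte is least significant, giving 0x593203D8.

0x593203D8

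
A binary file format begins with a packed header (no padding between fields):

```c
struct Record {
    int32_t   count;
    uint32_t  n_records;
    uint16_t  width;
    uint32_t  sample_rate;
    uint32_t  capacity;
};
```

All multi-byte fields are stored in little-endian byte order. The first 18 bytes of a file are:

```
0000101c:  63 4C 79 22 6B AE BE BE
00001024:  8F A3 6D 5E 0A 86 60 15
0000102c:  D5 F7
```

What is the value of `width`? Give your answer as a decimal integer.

41871

`width` follows `count` (4 B), `n_records` (4 B), so it starts at offset 4 + 4 = 8 and occupies 2 bytes.
Bytes at offsets 8..9: 8F A3.
Little-endian stores the least-significant byte at the lowest address.
Reassemble most-significant byte first: A3 8F → 0xA38F.
0xA38F = 41871.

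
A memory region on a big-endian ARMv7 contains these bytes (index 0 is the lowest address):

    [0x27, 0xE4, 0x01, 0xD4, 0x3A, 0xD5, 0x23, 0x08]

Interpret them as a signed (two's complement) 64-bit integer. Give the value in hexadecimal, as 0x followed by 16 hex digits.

0x27E401D43AD52308

In big-endian order the high byte comes first in memory.
The bytes are already most-significant first: 0x27E401D43AD52308.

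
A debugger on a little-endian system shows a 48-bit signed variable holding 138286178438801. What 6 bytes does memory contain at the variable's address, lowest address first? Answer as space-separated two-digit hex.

91 0E 8B 42 C5 7D

138286178438801 in hexadecimal, padded to 48 bits, is 0x7DC5428B0E91.
Split into bytes (most-significant first): 7D C5 42 8B 0E 91.
Little-endian: lowest address holds the least-significant byte.
So at ascending addresses the bytes are 91 0E 8B 42 C5 7D.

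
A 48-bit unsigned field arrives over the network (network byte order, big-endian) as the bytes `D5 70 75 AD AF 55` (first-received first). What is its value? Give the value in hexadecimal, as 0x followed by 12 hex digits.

Big-endian stores the most-significant byte at the lowest address.
The bytes are already most-significant first: 0xD57075ADAF55.

0xD57075ADAF55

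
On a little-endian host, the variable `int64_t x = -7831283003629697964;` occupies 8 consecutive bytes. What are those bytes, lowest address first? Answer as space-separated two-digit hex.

54 04 19 A1 99 B1 51 93

Two's complement of -7831283003629697964 in 64 bits: 7831283003629697964 = 0x6CAE4E665EE6FBAC; invert → 0x9351B199A1190453; add 1 → 0x9351B199A1190454.
Split into bytes (most-significant first): 93 51 B1 99 A1 19 04 54.
Little-endian stores the least-significant byte at the lowest address.
So at ascending addresses the bytes are 54 04 19 A1 99 B1 51 93.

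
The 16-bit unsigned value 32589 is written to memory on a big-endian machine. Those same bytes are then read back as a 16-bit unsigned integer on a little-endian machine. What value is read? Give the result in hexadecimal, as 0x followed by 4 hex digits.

0x4D7F

32589 in 16-bit hexadecimal is 0x7F4D.
Stored big-endian, the bytes at ascending addresses are 7F 4D.
Read back as little-endian, the first byte is least significant, giving 0x4D7F.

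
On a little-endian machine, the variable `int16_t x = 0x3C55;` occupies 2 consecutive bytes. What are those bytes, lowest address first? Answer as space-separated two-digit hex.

55 3C

Split into bytes (most-significant first): 3C 55.
In little-endian order the low byte comes first in memory.
So at ascending addresses the bytes are 55 3C.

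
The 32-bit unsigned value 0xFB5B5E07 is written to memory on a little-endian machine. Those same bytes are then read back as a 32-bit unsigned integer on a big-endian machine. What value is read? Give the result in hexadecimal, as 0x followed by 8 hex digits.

0x075E5BFB

Stored little-endian, the bytes at ascending addresses are 07 5E 5B FB.
Read back as big-endian, the last byte is least significant, giving 0x075E5BFB.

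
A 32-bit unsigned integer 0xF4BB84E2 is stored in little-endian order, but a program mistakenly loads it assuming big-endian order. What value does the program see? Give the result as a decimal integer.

3800349684

Stored little-endian, the bytes at ascending addresses are E2 84 BB F4.
Read back as big-endian, the last byte is least significant, giving 0xE284BBF4.
0xE284BBF4 = 3800349684.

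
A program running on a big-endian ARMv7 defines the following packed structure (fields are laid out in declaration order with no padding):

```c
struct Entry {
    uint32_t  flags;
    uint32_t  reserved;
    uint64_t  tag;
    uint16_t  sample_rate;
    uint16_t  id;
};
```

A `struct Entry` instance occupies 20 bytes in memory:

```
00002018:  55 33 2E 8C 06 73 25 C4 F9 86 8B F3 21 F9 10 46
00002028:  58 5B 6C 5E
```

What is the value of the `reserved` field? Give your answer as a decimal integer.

108209604

`reserved` follows `flags` (4 bytes), so it starts at byte offset 4 and occupies 4 bytes.
Bytes at offsets 4..7: 06 73 25 C4.
In big-endian order the high byte comes first in memory.
The bytes are already most-significant first: 0x067325C4.
0x067325C4 = 108209604.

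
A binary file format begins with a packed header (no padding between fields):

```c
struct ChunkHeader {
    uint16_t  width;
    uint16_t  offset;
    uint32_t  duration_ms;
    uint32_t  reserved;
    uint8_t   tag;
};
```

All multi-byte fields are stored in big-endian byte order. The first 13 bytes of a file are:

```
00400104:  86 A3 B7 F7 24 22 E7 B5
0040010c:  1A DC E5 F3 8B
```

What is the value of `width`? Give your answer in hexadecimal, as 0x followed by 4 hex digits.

`width` is the first field, at byte offset 0, occupying 2 bytes.
Bytes at offsets 0..1: 86 A3.
In big-endian order the high byte comes first in memory.
The bytes are already most-significant first: 0x86A3.

0x86A3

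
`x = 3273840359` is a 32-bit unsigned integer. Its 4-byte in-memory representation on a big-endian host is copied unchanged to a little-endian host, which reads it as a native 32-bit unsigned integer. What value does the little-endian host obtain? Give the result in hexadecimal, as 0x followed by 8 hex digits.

0xE7D622C3

3273840359 in 32-bit hexadecimal is 0xC322D6E7.
Stored big-endian, the bytes at ascending addresses are C3 22 D6 E7.
Read back as little-endian, the first byte is least significant, giving 0xE7D622C3.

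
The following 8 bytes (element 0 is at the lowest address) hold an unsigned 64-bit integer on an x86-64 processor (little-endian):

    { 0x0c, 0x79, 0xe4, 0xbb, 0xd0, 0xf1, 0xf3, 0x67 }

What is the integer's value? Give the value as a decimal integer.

Little-endian stores the least-significant byte at the lowest address.
Reassemble most-significant byte first: 67 F3 F1 D0 BB E4 79 0C → 0x67F3F1D0BBE4790C.
0x67F3F1D0BBE4790C = 7490596484055070988.

7490596484055070988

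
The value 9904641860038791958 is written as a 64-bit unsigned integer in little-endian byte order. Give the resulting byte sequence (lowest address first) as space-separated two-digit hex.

9904641860038791958 in hexadecimal, padded to 64 bits, is 0x89745B4B6F139316.
Split into bytes (most-significant first): 89 74 5B 4B 6F 13 93 16.
Little-endian stores the least-significant byte at the lowest address.
So at ascending addresses the bytes are 16 93 13 6F 4B 5B 74 89.

16 93 13 6F 4B 5B 74 89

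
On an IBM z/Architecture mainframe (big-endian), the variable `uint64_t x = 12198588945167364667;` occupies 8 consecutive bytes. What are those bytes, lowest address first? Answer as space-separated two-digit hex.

12198588945167364667 in hexadecimal, padded to 64 bits, is 0xA94A1803C5B5323B.
Split into bytes (most-significant first): A9 4A 18 03 C5 B5 32 3B.
Big-endian stores the most-significant byte at the lowest address.
So the memory order matches the most-significant-first order: A9 4A 18 03 C5 B5 32 3B.

A9 4A 18 03 C5 B5 32 3B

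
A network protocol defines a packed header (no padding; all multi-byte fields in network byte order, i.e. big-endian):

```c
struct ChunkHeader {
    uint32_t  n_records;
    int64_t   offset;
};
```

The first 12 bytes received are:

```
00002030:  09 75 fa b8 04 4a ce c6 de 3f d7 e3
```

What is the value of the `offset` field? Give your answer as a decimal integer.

309286877955872739

`offset` follows `n_records` (4 bytes), so it starts at byte offset 4 and occupies 8 bytes.
Bytes at offsets 4..11: 04 4A CE C6 DE 3F D7 E3.
In big-endian order the high byte comes first in memory.
The bytes are already most-significant first: 0x044ACEC6DE3FD7E3.
0x044ACEC6DE3FD7E3 = 309286877955872739.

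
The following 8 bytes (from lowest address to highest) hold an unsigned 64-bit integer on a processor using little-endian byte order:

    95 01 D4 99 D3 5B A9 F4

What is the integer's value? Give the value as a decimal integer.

17629723180695552405

In little-endian order the low byte comes first in memory.
Reassemble most-significant byte first: F4 A9 5B D3 99 D4 01 95 → 0xF4A95BD399D40195.
0xF4A95BD399D40195 = 17629723180695552405.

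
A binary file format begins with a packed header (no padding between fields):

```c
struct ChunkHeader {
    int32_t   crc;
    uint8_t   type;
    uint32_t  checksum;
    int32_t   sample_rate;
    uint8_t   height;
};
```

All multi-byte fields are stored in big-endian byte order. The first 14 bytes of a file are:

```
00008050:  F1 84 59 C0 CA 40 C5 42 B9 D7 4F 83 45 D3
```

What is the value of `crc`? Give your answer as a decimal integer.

-242984512

`crc` is the first field, at byte offset 0, occupying 4 bytes.
Bytes at offsets 0..3: F1 84 59 C0.
Big-endian: lowest address holds the most-significant byte.
The bytes are already most-significant first: 0xF18459C0.
Top bit is set, so as a signed 32-bit value this is 0xF18459C0 − 2^32 = -242984512.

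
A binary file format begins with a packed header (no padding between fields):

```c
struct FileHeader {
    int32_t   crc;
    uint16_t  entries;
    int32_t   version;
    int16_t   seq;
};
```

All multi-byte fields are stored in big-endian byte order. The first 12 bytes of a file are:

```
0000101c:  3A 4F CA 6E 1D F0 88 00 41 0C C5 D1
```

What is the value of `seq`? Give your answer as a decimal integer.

-14895

`seq` follows `crc` (4 B), `entries` (2 B), `version` (4 B), so it starts at offset 4 + 2 + 4 = 10 and occupies 2 bytes.
Bytes at offsets 10..11: C5 D1.
Big-endian stores the most-significant byte at the lowest address.
The bytes are already most-significant first: 0xC5D1.
Top bit is set, so as a signed 16-bit value this is 0xC5D1 − 2^16 = -14895.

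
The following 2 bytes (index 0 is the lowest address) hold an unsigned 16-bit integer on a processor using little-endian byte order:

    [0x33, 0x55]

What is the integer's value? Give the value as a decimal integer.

21811

Little-endian stores the least-significant byte at the lowest address.
Reassemble most-significant byte first: 55 33 → 0x5533.
0x5533 = 21811.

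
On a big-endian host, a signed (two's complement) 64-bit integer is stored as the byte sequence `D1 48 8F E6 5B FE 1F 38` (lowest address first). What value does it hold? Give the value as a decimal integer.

Big-endian: lowest address holds the most-significant byte.
The bytes are already most-significant first: 0xD1488FE65BFE1F38.
Top bit is set, so as a signed 64-bit value this is 0xD1488FE65BFE1F38 − 2^64 = -3366282501910814920.

-3366282501910814920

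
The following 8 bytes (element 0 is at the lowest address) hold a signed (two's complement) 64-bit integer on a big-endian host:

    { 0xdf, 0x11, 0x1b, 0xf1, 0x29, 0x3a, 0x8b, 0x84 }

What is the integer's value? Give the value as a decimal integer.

-2373084806054769788

Big-endian stores the most-significant byte at the lowest address.
The bytes are already most-significant first: 0xDF111BF1293A8B84.
Top bit is set, so as a signed 64-bit value this is 0xDF111BF1293A8B84 − 2^64 = -2373084806054769788.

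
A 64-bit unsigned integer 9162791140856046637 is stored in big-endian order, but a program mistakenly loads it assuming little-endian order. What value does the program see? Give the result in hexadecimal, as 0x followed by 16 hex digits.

0x2D24D2FDFEC5287F

9162791140856046637 in 64-bit hexadecimal is 0x7F28C5FEFDD2242D.
Stored big-endian, the bytes at ascending addresses are 7F 28 C5 FE FD D2 24 2D.
Read back as little-endian, the first byte is least significant, giving 0x2D24D2FDFEC5287F.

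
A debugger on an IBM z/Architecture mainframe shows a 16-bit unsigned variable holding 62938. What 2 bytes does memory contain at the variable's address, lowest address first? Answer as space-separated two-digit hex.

62938 in hexadecimal, padded to 16 bits, is 0xF5DA.
Split into bytes (most-significant first): F5 DA.
Big-endian: lowest address holds the most-significant byte.
So the memory order matches the most-significant-first order: F5 DA.

F5 DA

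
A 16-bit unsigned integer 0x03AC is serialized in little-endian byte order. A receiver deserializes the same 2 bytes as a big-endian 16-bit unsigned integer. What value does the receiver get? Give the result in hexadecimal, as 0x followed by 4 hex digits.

Stored little-endian, the bytes at ascending addresses are AC 03.
Read back as big-endian, the last byte is least significant, giving 0xAC03.

0xAC03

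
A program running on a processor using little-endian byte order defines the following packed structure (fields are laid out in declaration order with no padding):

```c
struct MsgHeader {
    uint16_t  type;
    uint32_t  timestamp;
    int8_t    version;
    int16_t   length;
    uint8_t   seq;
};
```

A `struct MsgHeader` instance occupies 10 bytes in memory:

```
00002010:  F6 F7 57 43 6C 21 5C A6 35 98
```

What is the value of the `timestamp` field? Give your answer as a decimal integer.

`timestamp` follows `type` (2 bytes), so it starts at byte offset 2 and occupies 4 bytes.
Bytes at offsets 2..5: 57 43 6C 21.
In little-endian order the low byte comes first in memory.
Reassemble most-significant byte first: 21 6C 43 57 → 0x216C4357.
0x216C4357 = 560743255.

560743255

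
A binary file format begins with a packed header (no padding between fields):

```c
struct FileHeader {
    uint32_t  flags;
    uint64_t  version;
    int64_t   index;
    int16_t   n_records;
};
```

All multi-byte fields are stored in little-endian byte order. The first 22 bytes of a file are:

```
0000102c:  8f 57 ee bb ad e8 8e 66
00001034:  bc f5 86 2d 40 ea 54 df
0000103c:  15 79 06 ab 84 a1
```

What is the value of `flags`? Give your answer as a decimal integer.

3152959375

`flags` is the first field, at byte offset 0, occupying 4 bytes.
Bytes at offsets 0..3: 8F 57 EE BB.
Little-endian stores the least-significant byte at the lowest address.
Reassemble most-significant byte first: BB EE 57 8F → 0xBBEE578F.
0xBBEE578F = 3152959375.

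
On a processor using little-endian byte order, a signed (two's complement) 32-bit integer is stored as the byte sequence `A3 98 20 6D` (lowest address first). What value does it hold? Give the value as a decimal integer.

Little-endian: lowest address holds the least-significant byte.
Reassemble most-significant byte first: 6D 20 98 A3 → 0x6D2098A3.
0x6D2098A3 = 1830852771.

1830852771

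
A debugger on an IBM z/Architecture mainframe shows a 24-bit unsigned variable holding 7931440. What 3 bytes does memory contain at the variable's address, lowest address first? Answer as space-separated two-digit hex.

7931440 in hexadecimal, padded to 24 bits, is 0x790630.
Split into bytes (most-significant first): 79 06 30.
Big-endian stores the most-significant byte at the lowest address.
So the memory order matches the most-significant-first order: 79 06 30.

79 06 30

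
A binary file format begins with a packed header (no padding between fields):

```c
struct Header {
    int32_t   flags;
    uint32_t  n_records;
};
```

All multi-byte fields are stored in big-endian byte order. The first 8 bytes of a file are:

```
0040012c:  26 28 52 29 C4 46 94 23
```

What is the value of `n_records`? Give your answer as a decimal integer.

`n_records` follows `flags` (4 bytes), so it starts at byte offset 4 and occupies 4 bytes.
Bytes at offsets 4..7: C4 46 94 23.
In big-endian order the high byte comes first in memory.
The bytes are already most-significant first: 0xC4469423.
0xC4469423 = 3292959779.

3292959779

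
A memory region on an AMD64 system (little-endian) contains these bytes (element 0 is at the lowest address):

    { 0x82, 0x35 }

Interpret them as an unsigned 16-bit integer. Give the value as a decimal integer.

Little-endian: lowest address holds the least-significant byte.
Reassemble most-significant byte first: 35 82 → 0x3582.
0x3582 = 13698.

13698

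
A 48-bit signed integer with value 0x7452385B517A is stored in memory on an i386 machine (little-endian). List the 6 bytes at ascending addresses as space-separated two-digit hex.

7A 51 5B 38 52 74

Split into bytes (most-significant first): 74 52 38 5B 51 7A.
Little-endian: lowest address holds the least-significant byte.
So at ascending addresses the bytes are 7A 51 5B 38 52 74.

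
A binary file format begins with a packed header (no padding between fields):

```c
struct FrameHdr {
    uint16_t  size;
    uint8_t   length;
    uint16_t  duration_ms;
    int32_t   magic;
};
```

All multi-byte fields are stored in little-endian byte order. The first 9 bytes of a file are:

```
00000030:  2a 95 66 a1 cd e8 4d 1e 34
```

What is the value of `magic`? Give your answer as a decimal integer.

874401256

`magic` follows `size` (2 B), `length` (1 B), `duration_ms` (2 B), so it starts at offset 2 + 1 + 2 = 5 and occupies 4 bytes.
Bytes at offsets 5..8: E8 4D 1E 34.
Little-endian stores the least-significant byte at the lowest address.
Reassemble most-significant byte first: 34 1E 4D E8 → 0x341E4DE8.
0x341E4DE8 = 874401256.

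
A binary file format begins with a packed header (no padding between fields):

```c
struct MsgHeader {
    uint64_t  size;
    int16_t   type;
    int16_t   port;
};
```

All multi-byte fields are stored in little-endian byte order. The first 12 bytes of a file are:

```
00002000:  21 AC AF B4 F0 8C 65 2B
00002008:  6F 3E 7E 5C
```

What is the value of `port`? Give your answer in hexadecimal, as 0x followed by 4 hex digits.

`port` follows `size` (8 B), `type` (2 B), so it starts at offset 8 + 2 = 10 and occupies 2 bytes.
Bytes at offsets 10..11: 7E 5C.
In little-endian order the low byte comes first in memory.
Reassemble most-significant byte first: 5C 7E → 0x5C7E.

0x5C7E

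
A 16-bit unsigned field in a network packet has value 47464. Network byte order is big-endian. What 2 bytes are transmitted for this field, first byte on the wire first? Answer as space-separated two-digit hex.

B9 68

47464 in hexadecimal, padded to 16 bits, is 0xB968.
Split into bytes (most-significant first): B9 68.
In big-endian order the high byte comes first in memory.
So the memory order matches the most-significant-first order: B9 68.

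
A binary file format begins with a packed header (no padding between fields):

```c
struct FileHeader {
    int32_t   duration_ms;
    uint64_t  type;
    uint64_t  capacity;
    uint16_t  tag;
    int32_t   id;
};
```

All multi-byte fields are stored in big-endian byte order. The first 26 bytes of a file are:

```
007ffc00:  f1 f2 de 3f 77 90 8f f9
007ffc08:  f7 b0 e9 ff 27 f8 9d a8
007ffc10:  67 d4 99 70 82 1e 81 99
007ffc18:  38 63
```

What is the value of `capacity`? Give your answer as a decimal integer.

2880225308325484912

`capacity` follows `duration_ms` (4 B), `type` (8 B), so it starts at offset 4 + 8 = 12 and occupies 8 bytes.
Bytes at offsets 12..19: 27 F8 9D A8 67 D4 99 70.
Big-endian stores the most-significant byte at the lowest address.
The bytes are already most-significant first: 0x27F89DA867D49970.
0x27F89DA867D49970 = 2880225308325484912.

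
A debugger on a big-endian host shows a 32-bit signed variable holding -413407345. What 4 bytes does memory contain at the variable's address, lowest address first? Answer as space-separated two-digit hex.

E7 5B E7 8F

Two's complement of -413407345 in 32 bits: 413407345 = 0x18A41871; invert → 0xE75BE78E; add 1 → 0xE75BE78F.
Split into bytes (most-significant first): E7 5B E7 8F.
In big-endian order the high byte comes first in memory.
So the memory order matches the most-significant-first order: E7 5B E7 8F.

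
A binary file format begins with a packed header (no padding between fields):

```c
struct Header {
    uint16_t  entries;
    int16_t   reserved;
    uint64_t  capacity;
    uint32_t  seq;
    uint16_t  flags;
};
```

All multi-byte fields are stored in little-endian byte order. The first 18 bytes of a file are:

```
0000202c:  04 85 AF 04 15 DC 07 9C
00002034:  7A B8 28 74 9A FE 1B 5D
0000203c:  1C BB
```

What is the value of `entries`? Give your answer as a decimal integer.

`entries` is the first field, at byte offset 0, occupying 2 bytes.
Bytes at offsets 0..1: 04 85.
In little-endian order the low byte comes first in memory.
Reassemble most-significant byte first: 85 04 → 0x8504.
0x8504 = 34052.

34052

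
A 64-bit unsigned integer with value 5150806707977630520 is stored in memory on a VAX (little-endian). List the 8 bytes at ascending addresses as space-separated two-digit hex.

5150806707977630520 in hexadecimal, padded to 64 bits, is 0x477B576927B4B338.
Split into bytes (most-significant first): 47 7B 57 69 27 B4 B3 38.
Little-endian: lowest address holds the least-significant byte.
So at ascending addresses the bytes are 38 B3 B4 27 69 57 7B 47.

38 B3 B4 27 69 57 7B 47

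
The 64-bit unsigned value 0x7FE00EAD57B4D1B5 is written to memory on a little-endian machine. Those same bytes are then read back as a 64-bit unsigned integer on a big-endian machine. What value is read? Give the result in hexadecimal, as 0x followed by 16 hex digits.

0xB5D1B457AD0EE07F

Stored little-endian, the bytes at ascending addresses are B5 D1 B4 57 AD 0E E0 7F.
Read back as big-endian, the last byte is least significant, giving 0xB5D1B457AD0EE07F.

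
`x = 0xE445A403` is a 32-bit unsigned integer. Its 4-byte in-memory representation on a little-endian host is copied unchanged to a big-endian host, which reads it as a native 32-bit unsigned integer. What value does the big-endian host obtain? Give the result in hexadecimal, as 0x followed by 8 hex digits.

Stored little-endian, the bytes at ascending addresses are 03 A4 45 E4.
Read back as big-endian, the last byte is least significant, giving 0x03A445E4.

0x03A445E4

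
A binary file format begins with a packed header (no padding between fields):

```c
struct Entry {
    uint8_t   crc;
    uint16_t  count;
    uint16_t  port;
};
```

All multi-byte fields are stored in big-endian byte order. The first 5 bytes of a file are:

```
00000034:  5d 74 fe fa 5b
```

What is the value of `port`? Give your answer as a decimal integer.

`port` follows `crc` (1 B), `count` (2 B), so it starts at offset 1 + 2 = 3 and occupies 2 bytes.
Bytes at offsets 3..4: FA 5B.
Big-endian: lowest address holds the most-significant byte.
The bytes are already most-significant first: 0xFA5B.
0xFA5B = 64091.

64091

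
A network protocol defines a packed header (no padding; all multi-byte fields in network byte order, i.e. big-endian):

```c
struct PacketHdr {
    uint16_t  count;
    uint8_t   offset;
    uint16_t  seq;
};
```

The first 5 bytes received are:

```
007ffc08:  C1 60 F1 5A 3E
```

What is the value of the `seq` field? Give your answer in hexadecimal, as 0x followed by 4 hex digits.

0x5A3E

`seq` follows `count` (2 B), `offset` (1 B), so it starts at offset 2 + 1 = 3 and occupies 2 bytes.
Bytes at offsets 3..4: 5A 3E.
Big-endian stores the most-significant byte at the lowest address.
The bytes are already most-significant first: 0x5A3E.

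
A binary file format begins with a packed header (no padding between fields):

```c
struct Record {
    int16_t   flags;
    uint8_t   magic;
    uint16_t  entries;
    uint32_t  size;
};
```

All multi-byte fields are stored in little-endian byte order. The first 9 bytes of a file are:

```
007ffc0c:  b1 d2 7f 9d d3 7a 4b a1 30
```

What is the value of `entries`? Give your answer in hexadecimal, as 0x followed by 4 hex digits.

`entries` follows `flags` (2 B), `magic` (1 B), so it starts at offset 2 + 1 = 3 and occupies 2 bytes.
Bytes at offsets 3..4: 9D D3.
Little-endian: lowest address holds the least-significant byte.
Reassemble most-significant byte first: D3 9D → 0xD39D.

0xD39D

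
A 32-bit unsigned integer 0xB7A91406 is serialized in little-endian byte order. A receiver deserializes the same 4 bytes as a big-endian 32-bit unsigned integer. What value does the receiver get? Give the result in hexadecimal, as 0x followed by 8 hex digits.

0x0614A9B7

Stored little-endian, the bytes at ascending addresses are 06 14 A9 B7.
Read back as big-endian, the last byte is least significant, giving 0x0614A9B7.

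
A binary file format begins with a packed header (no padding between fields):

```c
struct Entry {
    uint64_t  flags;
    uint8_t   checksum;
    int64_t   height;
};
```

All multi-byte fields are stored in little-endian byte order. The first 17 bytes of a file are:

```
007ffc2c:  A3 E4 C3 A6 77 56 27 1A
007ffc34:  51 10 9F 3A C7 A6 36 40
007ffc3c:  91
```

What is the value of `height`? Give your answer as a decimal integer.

`height` follows `flags` (8 B), `checksum` (1 B), so it starts at offset 8 + 1 = 9 and occupies 8 bytes.
Bytes at offsets 9..16: 10 9F 3A C7 A6 36 40 91.
In little-endian order the low byte comes first in memory.
Reassemble most-significant byte first: 91 40 36 A6 C7 3A 9F 10 → 0x914036A6C73A9F10.
Top bit is set, so as a signed 64-bit value this is 0x914036A6C73A9F10 − 2^64 = -7980318449765540080.

-7980318449765540080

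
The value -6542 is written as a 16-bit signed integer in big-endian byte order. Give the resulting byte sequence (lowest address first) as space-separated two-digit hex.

E6 72

Two's complement of -6542 in 16 bits: 6542 = 0x198E; invert → 0xE671; add 1 → 0xE672.
Split into bytes (most-significant first): E6 72.
Big-endian stores the most-significant byte at the lowest address.
So the memory order matches the most-significant-first order: E6 72.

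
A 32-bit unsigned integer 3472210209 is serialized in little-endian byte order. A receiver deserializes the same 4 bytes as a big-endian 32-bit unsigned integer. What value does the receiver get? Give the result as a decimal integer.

3472210209 in 32-bit hexadecimal is 0xCEF5B921.
Stored little-endian, the bytes at ascending addresses are 21 B9 F5 CE.
Read back as big-endian, the last byte is least significant, giving 0x21B9F5CE.
0x21B9F5CE = 565835214.

565835214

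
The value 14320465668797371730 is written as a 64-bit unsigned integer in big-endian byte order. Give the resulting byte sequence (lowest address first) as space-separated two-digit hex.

C6 BC 83 A7 16 D8 15 52

14320465668797371730 in hexadecimal, padded to 64 bits, is 0xC6BC83A716D81552.
Split into bytes (most-significant first): C6 BC 83 A7 16 D8 15 52.
Big-endian stores the most-significant byte at the lowest address.
So the memory order matches the most-significant-first order: C6 BC 83 A7 16 D8 15 52.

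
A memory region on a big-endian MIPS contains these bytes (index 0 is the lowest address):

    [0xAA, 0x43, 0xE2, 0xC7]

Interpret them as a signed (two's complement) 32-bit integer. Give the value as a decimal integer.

-1438391609

In big-endian order the high byte comes first in memory.
The bytes are already most-significant first: 0xAA43E2C7.
Top bit is set, so as a signed 32-bit value this is 0xAA43E2C7 − 2^32 = -1438391609.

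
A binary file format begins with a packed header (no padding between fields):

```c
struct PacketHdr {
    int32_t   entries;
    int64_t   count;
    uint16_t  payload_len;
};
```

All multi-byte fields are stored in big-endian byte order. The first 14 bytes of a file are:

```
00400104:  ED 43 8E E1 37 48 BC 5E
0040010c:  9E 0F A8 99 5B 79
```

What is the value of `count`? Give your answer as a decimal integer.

`count` follows `entries` (4 bytes), so it starts at byte offset 4 and occupies 8 bytes.
Bytes at offsets 4..11: 37 48 BC 5E 9E 0F A8 99.
Big-endian stores the most-significant byte at the lowest address.
The bytes are already most-significant first: 0x3748BC5E9E0FA899.
0x3748BC5E9E0FA899 = 3983640984973977753.

3983640984973977753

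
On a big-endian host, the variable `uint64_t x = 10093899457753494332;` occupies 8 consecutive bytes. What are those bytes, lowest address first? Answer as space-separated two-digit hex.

10093899457753494332 in hexadecimal, padded to 64 bits, is 0x8C14BC13B9E7B33C.
Split into bytes (most-significant first): 8C 14 BC 13 B9 E7 B3 3C.
Big-endian: lowest address holds the most-significant byte.
So the memory order matches the most-significant-first order: 8C 14 BC 13 B9 E7 B3 3C.

8C 14 BC 13 B9 E7 B3 3C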